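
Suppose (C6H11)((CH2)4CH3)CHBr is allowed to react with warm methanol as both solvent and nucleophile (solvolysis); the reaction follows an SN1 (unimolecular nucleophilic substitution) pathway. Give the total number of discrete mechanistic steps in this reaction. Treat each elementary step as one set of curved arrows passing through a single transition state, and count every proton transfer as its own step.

4

Step 1: The C–Br bond breaks with both electrons going to the bromide; Br⁻ leaves and a secondary carbocation remains.
Step 2: Carbocation rearrangement: a 1,2-hydride shift from the adjacent cyclohexyl carbon converts the initially-formed secondary cation into the more stable tertiary cation.
Step 3: A lone pair on the oxygen of CH3OH attacks the carbocation, forming a new C–O σ-bond and an oxonium ion.
Step 4: Proton transfer from the O–H of the oxonium ion to a solvent molecule delivers the neutral ether.
Total: 4 elementary steps.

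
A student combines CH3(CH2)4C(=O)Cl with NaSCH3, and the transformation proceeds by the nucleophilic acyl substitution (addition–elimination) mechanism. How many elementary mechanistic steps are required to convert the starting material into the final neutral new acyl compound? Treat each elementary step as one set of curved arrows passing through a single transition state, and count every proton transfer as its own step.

2

Step 1: A lone pair on the S of CH3S⁻ attacks the electrophilic acyl carbon; the π(C=O) electrons move onto oxygen, giving a tetrahedral intermediate.
Step 2: Elimination step: re-formation of the carbonyl π bond drives out Cl⁻, giving the new acyl compound.
Total: 2 elementary steps.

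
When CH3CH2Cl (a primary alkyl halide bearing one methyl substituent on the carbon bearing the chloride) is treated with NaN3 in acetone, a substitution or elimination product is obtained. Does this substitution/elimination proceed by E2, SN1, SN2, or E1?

SN2

Conditions: a primary substrate with a strong nucleophile in the polar aprotic solvent acetone.
These conditions are the textbook signature of the SN2 pathway.
An unhindered substrate with a strong nucleophile in a polar aprotic solvent favours one-step backside displacement.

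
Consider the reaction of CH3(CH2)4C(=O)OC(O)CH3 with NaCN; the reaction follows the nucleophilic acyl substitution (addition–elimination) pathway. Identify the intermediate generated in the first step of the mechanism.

Step 1: Nucleophilic addition of CN⁻ to the acyl carbon breaks the π(C=O) bond and yields a tetrahedral, anionic intermediate.
After step 1 the species present is a tetrahedral intermediate.

tetrahedral intermediate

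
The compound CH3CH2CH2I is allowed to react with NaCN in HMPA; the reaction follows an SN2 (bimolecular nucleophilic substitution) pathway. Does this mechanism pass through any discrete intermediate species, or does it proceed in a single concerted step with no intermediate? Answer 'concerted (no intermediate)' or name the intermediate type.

concerted (no intermediate)

Backside attack by CN⁻ on the carbon bearing the iodide: the new C–C bond forms as the C–I bond breaks, with Walden inversion at carbon.
All bond changes occur in one transition state; no discrete intermediate is formed.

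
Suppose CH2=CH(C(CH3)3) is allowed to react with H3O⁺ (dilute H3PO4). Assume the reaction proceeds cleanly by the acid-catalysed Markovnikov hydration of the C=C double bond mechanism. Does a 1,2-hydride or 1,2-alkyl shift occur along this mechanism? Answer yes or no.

The first-formed carbocation is secondary.
The adjacent tert-butyl carbon has no hydrogen but bears methyl groups; migration of one methyl with its bonding pair (a 1,2-methyl shift) places the charge on a tertiary centre.
Tertiary is more stable than secondary, so the shift occurs.

yes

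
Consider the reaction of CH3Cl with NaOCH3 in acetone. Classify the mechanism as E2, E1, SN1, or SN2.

SN2

Conditions: a methyl substrate with a strong nucleophile in the polar aprotic solvent acetone.
These conditions are the textbook signature of the SN2 pathway.
An unhindered substrate with a strong nucleophile in a polar aprotic solvent favours one-step backside displacement.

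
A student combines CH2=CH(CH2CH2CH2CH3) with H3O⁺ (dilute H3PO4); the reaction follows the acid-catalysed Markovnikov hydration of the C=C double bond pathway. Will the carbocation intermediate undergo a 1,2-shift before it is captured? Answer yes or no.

no

The first-formed carbocation is secondary.
No single 1,2-shift to an adjacent carbon would produce a more-substituted cation than the one already present, so no rearrangement occurs.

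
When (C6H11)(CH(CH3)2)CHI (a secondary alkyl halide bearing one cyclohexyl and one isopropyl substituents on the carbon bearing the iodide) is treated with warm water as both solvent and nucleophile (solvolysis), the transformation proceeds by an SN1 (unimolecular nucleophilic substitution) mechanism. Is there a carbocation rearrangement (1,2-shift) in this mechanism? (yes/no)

yes

The first-formed carbocation is secondary.
The adjacent cyclohexyl carbon already bears 2 other carbon substituents and has a hydrogen to migrate; after a 1,2-hydride shift from that carbon the positive charge sits on a tertiary centre.
Tertiary is more stable than secondary, so the shift occurs.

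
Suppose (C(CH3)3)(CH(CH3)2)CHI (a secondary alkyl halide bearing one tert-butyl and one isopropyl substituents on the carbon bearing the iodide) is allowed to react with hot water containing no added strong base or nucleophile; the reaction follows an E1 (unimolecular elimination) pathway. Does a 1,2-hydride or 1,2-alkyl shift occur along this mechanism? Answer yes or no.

yes

The first-formed carbocation is secondary.
The adjacent isopropyl carbon already bears 2 other carbon substituents and has a hydrogen to migrate; after a 1,2-hydride shift from that carbon the positive charge sits on a tertiary centre.
Tertiary is more stable than secondary, so the shift occurs.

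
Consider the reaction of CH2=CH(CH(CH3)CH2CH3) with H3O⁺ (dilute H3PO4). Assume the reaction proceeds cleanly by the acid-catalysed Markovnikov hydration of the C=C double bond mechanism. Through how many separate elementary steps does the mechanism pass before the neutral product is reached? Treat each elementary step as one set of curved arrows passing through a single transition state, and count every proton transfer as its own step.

Step 1: The π electrons of the C=C bond attack a proton of H3O⁺; Markovnikov addition places the new C–H on the less-substituted alkene carbon, so the positive charge ends up on the more-substituted carbon — a secondary carbocation. H2O is released.
Step 2: A 1,2-hydride shift from the adjacent sec-butyl carbon moves the positive charge from the secondary centre to an adjacent carbon, generating a more stable tertiary carbocation.
Step 3: A lone pair on the oxygen of H2O attacks the carbocation, forming a C–O bond and an oxonium ion (a protonated alcohol).
Step 4: Proton transfer from the O–H of the oxonium ion to H2O completes the catalytic cycle and yields the alcohol.
Total: 4 elementary steps.

4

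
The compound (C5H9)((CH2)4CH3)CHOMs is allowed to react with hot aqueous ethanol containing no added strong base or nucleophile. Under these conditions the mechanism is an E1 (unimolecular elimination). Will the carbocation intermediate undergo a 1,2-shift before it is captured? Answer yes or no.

yes

The first-formed carbocation is secondary.
The adjacent cyclopentyl carbon already bears 2 other carbon substituents and has a hydrogen to migrate; after a 1,2-hydride shift from that carbon the positive charge sits on a tertiary centre.
Tertiary is more stable than secondary, so the shift occurs.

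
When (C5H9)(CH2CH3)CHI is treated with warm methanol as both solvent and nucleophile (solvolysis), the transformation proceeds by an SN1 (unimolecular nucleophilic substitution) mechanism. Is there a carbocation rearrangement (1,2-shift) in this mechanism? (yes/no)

yes

The first-formed carbocation is secondary.
The adjacent cyclopentyl carbon already bears 2 other carbon substituents and has a hydrogen to migrate; after a 1,2-hydride shift from that carbon the positive charge sits on a tertiary centre.
Tertiary is more stable than secondary, so the shift occurs.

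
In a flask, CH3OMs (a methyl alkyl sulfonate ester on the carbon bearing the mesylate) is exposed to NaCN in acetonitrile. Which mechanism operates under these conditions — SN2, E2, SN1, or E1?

SN2

Conditions: a methyl substrate with a strong nucleophile in the polar aprotic solvent acetonitrile.
These conditions are the textbook signature of the SN2 pathway.
An unhindered substrate with a strong nucleophile in a polar aprotic solvent favours one-step backside displacement.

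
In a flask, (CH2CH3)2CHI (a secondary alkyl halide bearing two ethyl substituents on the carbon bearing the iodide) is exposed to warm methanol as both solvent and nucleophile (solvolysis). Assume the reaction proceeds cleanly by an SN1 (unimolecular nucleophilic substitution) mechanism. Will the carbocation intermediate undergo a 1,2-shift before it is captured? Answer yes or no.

The first-formed carbocation is secondary.
No single 1,2-shift to an adjacent carbon would produce a more-substituted cation than the one already present, so no rearrangement occurs.

no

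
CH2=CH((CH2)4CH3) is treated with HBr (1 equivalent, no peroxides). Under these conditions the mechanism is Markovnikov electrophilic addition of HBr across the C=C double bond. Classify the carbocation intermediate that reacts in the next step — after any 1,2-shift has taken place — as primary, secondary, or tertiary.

secondary

Step 1: Protonation of the alkene by HBr: the π bond acts as the nucleophile and picks up H⁺, giving the more stable (Markovnikov) secondary carbocation. The H–Br bond breaks heterolytically, releasing Br⁻.
No single 1,2-shift to an adjacent carbon would give a more-substituted cation, so no rearrangement occurs.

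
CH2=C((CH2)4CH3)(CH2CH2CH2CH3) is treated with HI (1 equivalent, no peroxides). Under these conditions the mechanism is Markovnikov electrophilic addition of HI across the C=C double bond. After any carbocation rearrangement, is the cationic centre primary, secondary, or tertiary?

Step 1: Electrophilic addition begins with the π(C=C) electrons forming a bond to the proton of HI. Following Markovnikov's rule, the resulting cation is tertiary. The H–I bond breaks heterolytically, releasing I⁻.
No single 1,2-shift to an adjacent carbon would give a more-substituted cation, so no rearrangement occurs.

tertiary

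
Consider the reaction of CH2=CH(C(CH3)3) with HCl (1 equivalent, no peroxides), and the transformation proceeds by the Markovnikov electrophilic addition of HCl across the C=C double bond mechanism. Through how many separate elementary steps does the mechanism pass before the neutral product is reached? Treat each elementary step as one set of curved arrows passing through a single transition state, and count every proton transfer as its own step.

Step 1: The π electrons of the C=C bond attack a proton of HCl; Markovnikov addition places the new C–H on the less-substituted alkene carbon, so the positive charge ends up on the more-substituted carbon — a secondary carbocation. The H–Cl bond breaks heterolytically, releasing Cl⁻.
Step 2: Carbocation rearrangement: a 1,2-methyl shift from the adjacent tert-butyl carbon converts the initially-formed secondary cation into the more stable tertiary cation.
Step 3: The Cl⁻ anion donates a lone pair to the carbocation, forming the new C–Cl σ-bond and giving the neutral alkyl halide.
Total: 3 elementary steps.

3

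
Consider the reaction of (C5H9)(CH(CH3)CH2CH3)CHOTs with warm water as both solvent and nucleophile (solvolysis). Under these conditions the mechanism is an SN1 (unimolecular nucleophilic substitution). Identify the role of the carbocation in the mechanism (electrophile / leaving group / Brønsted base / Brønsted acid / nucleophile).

Step 3: H2O donates an oxygen lone pair into the empty p orbital of the cation, giving a protonated alcohol (an oxonium ion).
The carbocation accepts an electron pair into an empty or π* orbital — it is the electrophile.

electrophile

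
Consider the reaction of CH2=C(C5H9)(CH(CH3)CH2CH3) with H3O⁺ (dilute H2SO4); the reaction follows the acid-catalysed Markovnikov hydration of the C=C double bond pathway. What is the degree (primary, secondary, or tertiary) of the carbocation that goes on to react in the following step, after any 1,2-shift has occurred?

tertiary

Step 1: Electrophilic addition begins with the π(C=C) electrons forming a bond to the proton of H3O⁺. Following Markovnikov's rule, the resulting cation is tertiary. H2O is released.
No single 1,2-shift to an adjacent carbon would give a more-substituted cation, so no rearrangement occurs.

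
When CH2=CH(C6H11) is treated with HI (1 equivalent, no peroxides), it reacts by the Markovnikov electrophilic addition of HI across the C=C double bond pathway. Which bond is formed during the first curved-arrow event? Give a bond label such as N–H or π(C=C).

Step 1: Protonation of the alkene by HI: the π bond acts as the nucleophile and picks up H⁺, giving the more stable (Markovnikov) secondary carbocation. The H–I bond breaks heterolytically, releasing I⁻.
The bond formed in this step is the C–H bond.

C–H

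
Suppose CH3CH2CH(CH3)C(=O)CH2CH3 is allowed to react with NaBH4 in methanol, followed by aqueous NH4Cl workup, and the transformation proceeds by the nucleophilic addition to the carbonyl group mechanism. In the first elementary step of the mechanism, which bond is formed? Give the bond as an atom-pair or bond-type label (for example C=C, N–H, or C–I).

C–H

Step 1: H⁻ (delivered from BH4⁻) attacks the sp² carbonyl carbon; the C=O π bond breaks and the electrons end up as a lone pair on the alkoxide oxygen of the tetrahedral intermediate.
The bond formed in this step is the C–H bond.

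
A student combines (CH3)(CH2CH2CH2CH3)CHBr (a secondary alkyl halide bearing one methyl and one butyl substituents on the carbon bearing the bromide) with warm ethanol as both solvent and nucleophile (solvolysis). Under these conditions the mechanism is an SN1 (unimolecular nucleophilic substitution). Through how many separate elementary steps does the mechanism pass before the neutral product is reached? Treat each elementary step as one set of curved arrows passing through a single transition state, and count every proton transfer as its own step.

Step 1: Rate-determining heterolysis of the C–Br bond gives Br⁻ and a secondary carbocation.
(No 1,2-shift: no single shift to an adjacent carbon would give a more stable cation.)
Step 2: Nucleophilic capture: the oxygen of CH3CH2OH bonds to the cationic carbon, producing an oxonium-ion intermediate.
Step 3: Proton transfer from the O–H of the oxonium ion to a solvent molecule delivers the neutral ether.
Total: 3 elementary steps.

3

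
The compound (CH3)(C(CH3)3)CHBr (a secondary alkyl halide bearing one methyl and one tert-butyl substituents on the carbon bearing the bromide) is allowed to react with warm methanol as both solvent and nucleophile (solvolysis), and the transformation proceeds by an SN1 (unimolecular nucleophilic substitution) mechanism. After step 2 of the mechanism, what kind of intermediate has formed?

Step 1: Ionisation: the C–Br σ-bond cleaves heterolytically; both bonding electrons depart with Br⁻, leaving a secondary carbocation at the α-carbon.
Step 2: A 1,2-methyl shift from the adjacent tert-butyl carbon moves the positive charge from the secondary centre to an adjacent carbon, generating a more stable tertiary carbocation.
After step 2 the species present is a tertiary carbocation.

tertiary carbocation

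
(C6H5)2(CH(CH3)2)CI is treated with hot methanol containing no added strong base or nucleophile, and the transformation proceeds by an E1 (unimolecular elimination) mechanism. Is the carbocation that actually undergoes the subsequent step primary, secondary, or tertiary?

tertiary

Step 1: The C–I bond breaks with both electrons going to the iodide; I⁻ leaves and a tertiary carbocation remains.
No single 1,2-shift to an adjacent carbon would give a more-substituted cation, so no rearrangement occurs.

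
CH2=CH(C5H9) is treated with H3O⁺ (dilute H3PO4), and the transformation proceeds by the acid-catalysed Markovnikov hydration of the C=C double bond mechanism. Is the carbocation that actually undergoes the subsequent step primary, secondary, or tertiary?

Step 1: Protonation of the alkene by H3O⁺: the π bond acts as the nucleophile and picks up H⁺, giving the more stable (Markovnikov) secondary carbocation. H2O is released.
Step 2: A hydride (H with its bonding pair) migrates from the adjacent cyclopentyl carbon to the cationic centre — a 1,2-hydride shift — upgrading the secondary cation to a tertiary one.
The cation rearranges from secondary to tertiary via a 1,2-hydride shift from the adjacent cyclopentyl carbon; the tertiary cation is what reacts next.

tertiary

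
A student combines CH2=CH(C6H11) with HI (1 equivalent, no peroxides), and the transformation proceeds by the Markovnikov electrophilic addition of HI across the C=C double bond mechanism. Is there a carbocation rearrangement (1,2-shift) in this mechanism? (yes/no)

yes

The first-formed carbocation is secondary.
The adjacent cyclohexyl carbon already bears 2 other carbon substituents and has a hydrogen to migrate; after a 1,2-hydride shift from that carbon the positive charge sits on a tertiary centre.
Tertiary is more stable than secondary, so the shift occurs.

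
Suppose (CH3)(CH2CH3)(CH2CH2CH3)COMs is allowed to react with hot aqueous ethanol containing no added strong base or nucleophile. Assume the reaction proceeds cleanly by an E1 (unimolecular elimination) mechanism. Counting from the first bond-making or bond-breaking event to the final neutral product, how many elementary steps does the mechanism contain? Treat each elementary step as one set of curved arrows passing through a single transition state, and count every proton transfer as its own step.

Step 1: Unassisted departure of MsO⁻ (taking the C–O bonding pair) generates a tertiary carbocation.
(No 1,2-shift: no single shift to an adjacent carbon would give a more stable cation.)
Step 2: A water (or ethanol) molecule (solvent) deprotonates a β-carbon; as the C–H bond breaks, those electrons form the new alkene π bond.
Total: 2 elementary steps.

2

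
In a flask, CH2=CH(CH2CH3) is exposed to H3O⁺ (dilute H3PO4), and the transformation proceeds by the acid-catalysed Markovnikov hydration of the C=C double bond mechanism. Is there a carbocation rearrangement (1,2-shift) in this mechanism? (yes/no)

no

The first-formed carbocation is secondary.
No single 1,2-shift to an adjacent carbon would produce a more-substituted cation than the one already present, so no rearrangement occurs.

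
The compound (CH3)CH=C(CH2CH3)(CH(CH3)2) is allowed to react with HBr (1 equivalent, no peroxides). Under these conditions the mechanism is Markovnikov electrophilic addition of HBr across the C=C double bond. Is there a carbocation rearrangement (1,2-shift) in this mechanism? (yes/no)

The first-formed carbocation is tertiary.
No single 1,2-shift to an adjacent carbon would produce a more-substituted cation than the one already present, so no rearrangement occurs.

no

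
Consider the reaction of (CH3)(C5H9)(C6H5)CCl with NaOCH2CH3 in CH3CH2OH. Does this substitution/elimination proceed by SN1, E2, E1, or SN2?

E2

Conditions: a strong base with a tertiary substrate bearing a β-hydrogen.
These conditions are the textbook signature of the E2 pathway.
A strong (often hindered) base removes a β-H in concert with loss of the leaving group — bimolecular elimination.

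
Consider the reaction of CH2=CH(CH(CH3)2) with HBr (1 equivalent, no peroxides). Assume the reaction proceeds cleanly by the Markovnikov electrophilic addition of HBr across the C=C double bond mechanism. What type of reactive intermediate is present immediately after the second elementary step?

Step 1: Electrophilic addition begins with the π(C=C) electrons forming a bond to the proton of HBr. Following Markovnikov's rule, the resulting cation is secondary. The H–Br bond breaks heterolytically, releasing Br⁻.
Step 2: Carbocation rearrangement: a 1,2-hydride shift from the adjacent isopropyl carbon converts the initially-formed secondary cation into the more stable tertiary cation.
After step 2 the species present is a tertiary carbocation.

tertiary carbocation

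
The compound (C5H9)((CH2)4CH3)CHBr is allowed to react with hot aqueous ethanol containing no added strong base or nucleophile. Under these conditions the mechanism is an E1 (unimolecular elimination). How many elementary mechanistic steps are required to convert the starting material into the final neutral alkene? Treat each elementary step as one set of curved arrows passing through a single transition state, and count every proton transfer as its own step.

Step 1: The C–Br bond breaks with both electrons going to the bromide; Br⁻ leaves and a secondary carbocation remains.
Step 2: A hydride (H with its bonding pair) migrates from the adjacent cyclopentyl carbon to the cationic centre — a 1,2-hydride shift — upgrading the secondary cation to a tertiary one.
Step 3: Loss of a β-proton to a water (or ethanol) molecule of the solvent: the C–H bonding pair collapses toward the cationic carbon to form the C=C π bond, yielding the alkene.
Total: 3 elementary steps.

3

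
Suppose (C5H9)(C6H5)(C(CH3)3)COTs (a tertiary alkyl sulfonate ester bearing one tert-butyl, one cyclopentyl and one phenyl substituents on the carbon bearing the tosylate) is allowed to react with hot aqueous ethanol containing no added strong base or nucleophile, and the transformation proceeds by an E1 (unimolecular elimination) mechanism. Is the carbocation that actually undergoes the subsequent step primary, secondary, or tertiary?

tertiary

Step 1: Rate-determining heterolysis of the C–O bond gives TsO⁻ and a tertiary carbocation.
No single 1,2-shift to an adjacent carbon would give a more-substituted cation, so no rearrangement occurs.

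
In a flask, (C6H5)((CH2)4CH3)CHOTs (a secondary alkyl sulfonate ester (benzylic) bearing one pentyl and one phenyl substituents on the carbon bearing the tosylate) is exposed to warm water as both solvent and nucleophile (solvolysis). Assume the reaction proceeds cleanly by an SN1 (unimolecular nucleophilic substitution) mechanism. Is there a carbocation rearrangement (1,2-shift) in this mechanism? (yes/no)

no

The first-formed carbocation is secondary.
No single 1,2-shift to an adjacent carbon would produce a more-substituted cation than the one already present, so no rearrangement occurs.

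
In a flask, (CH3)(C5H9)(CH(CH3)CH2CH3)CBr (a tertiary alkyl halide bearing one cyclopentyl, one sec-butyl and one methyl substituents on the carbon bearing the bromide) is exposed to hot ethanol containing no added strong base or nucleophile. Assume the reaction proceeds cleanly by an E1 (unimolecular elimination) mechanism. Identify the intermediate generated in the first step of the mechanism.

Step 1: Unassisted departure of Br⁻ (taking the C–Br bonding pair) generates a tertiary carbocation.
After step 1 the species present is a tertiary carbocation.

tertiary carbocation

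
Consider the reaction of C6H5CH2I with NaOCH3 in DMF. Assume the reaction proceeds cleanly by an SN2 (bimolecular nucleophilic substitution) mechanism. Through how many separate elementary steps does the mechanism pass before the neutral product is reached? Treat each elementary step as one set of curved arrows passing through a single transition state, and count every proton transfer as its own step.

Step 1: Backside attack by CH3O⁻ on the carbon bearing the iodide: the new C–O bond forms as the C–I bond breaks, with Walden inversion at carbon.
Total: 1 elementary step.

1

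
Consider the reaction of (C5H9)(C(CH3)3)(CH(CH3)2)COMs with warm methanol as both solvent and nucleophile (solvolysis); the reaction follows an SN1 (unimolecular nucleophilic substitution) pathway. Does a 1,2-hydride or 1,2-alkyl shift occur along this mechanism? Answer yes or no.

no

The first-formed carbocation is tertiary.
No single 1,2-shift to an adjacent carbon would produce a more-substituted cation than the one already present, so no rearrangement occurs.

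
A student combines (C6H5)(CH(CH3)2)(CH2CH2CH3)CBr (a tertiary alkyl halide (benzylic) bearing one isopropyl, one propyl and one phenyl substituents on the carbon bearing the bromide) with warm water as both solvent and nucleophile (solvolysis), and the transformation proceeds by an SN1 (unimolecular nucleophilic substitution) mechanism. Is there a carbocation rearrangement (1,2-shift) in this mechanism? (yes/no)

no

The first-formed carbocation is tertiary.
No single 1,2-shift to an adjacent carbon would produce a more-substituted cation than the one already present, so no rearrangement occurs.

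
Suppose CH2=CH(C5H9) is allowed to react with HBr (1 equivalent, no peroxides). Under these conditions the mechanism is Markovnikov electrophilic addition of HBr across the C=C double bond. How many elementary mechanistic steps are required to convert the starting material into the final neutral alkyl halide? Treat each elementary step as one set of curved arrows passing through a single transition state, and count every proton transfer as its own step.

Step 1: The π electrons of the C=C bond attack a proton of HBr; Markovnikov addition places the new C–H on the less-substituted alkene carbon, so the positive charge ends up on the more-substituted carbon — a secondary carbocation. The H–Br bond breaks heterolytically, releasing Br⁻.
Step 2: A hydride (H with its bonding pair) migrates from the adjacent cyclopentyl carbon to the cationic centre — a 1,2-hydride shift — upgrading the secondary cation to a tertiary one.
Step 3: Nucleophilic attack by Br⁻ on the carbocation completes the addition, giving R–Br.
Total: 3 elementary steps.

3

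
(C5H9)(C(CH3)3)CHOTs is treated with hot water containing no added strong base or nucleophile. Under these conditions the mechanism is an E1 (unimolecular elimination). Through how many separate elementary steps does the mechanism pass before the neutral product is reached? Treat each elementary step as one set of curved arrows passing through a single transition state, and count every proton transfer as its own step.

3

Step 1: Rate-determining heterolysis of the C–O bond gives TsO⁻ and a secondary carbocation.
Step 2: A 1,2-hydride shift from the adjacent cyclopentyl carbon moves the positive charge from the secondary centre to an adjacent carbon, generating a more stable tertiary carbocation.
Step 3: A water molecule (solvent) deprotonates a β-carbon; as the C–H bond breaks, those electrons form the new alkene π bond.
Total: 3 elementary steps.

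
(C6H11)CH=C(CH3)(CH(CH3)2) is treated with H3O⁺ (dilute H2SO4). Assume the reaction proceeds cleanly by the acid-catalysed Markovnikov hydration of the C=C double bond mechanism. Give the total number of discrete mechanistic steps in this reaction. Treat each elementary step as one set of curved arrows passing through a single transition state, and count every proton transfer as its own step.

3

Step 1: Electrophilic addition begins with the π(C=C) electrons forming a bond to the proton of H3O⁺. Following Markovnikov's rule, the resulting cation is tertiary. H2O is released.
(No 1,2-shift: no single shift to an adjacent carbon would give a more stable cation.)
Step 2: Nucleophilic capture of the cation by H2O produces the protonated alcohol (an oxonium ion).
Step 3: Proton transfer from the O–H of the oxonium ion to H2O completes the catalytic cycle and yields the alcohol.
Total: 3 elementary steps.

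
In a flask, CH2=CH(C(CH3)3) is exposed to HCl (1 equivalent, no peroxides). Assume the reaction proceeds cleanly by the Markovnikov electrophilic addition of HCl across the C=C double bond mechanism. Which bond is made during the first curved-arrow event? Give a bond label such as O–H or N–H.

C–H

Step 1: Electrophilic addition begins with the π(C=C) electrons forming a bond to the proton of HCl. Following Markovnikov's rule, the resulting cation is secondary. The H–Cl bond breaks heterolytically, releasing Cl⁻.
The bond formed in this step is the C–H bond.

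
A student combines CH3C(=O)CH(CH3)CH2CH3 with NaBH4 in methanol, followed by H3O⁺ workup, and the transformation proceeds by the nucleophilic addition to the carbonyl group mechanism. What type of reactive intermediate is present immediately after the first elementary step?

tetrahedral alkoxide intermediate

Step 1: H⁻ (delivered from BH4⁻) attacks the sp² carbonyl carbon; the C=O π bond breaks and the electrons end up as a lone pair on the alkoxide oxygen of the tetrahedral intermediate.
After step 1 the species present is a tetrahedral alkoxide intermediate.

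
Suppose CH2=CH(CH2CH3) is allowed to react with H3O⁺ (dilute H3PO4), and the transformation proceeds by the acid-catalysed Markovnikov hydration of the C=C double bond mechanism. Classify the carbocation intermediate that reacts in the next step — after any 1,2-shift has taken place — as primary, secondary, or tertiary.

secondary

Step 1: Electrophilic addition begins with the π(C=C) electrons forming a bond to the proton of H3O⁺. Following Markovnikov's rule, the resulting cation is secondary. H2O is released.
No single 1,2-shift to an adjacent carbon would give a more-substituted cation, so no rearrangement occurs.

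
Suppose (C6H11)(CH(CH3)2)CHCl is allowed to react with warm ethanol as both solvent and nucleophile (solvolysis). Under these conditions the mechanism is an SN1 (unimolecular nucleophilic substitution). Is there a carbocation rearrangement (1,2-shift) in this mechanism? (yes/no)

The first-formed carbocation is secondary.
The adjacent isopropyl carbon already bears 2 other carbon substituents and has a hydrogen to migrate; after a 1,2-hydride shift from that carbon the positive charge sits on a tertiary centre.
Tertiary is more stable than secondary, so the shift occurs.

yes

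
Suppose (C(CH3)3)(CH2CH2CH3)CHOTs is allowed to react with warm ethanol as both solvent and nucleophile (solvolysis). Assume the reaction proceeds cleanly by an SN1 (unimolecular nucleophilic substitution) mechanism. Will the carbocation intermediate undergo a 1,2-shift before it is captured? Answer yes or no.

The first-formed carbocation is secondary.
The adjacent tert-butyl carbon has no hydrogen but bears methyl groups; migration of one methyl with its bonding pair (a 1,2-methyl shift) places the charge on a tertiary centre.
Tertiary is more stable than secondary, so the shift occurs.

yes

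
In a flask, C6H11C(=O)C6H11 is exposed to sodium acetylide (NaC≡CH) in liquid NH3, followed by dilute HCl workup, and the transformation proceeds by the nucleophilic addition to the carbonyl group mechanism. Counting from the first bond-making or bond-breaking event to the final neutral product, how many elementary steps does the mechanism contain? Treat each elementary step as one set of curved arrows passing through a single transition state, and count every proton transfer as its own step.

2

Step 1: Nucleophilic addition: HC≡C⁻ adds to the carbonyl carbon, pushing the π(C=O) electron pair onto oxygen and giving a tetrahedral alkoxide.
Step 2: Protonation of the alkoxide by dilute HCl workup furnishes a propargyl alcohol.
Total: 2 elementary steps.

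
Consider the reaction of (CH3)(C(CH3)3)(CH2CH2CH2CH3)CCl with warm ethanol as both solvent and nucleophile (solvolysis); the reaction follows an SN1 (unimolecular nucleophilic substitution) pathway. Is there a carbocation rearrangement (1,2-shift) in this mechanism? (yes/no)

no

The first-formed carbocation is tertiary.
No single 1,2-shift to an adjacent carbon would produce a more-substituted cation than the one already present, so no rearrangement occurs.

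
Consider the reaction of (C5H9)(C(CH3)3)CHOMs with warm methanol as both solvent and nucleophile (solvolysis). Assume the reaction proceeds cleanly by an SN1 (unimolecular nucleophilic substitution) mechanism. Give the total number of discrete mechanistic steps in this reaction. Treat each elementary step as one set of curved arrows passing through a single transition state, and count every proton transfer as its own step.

Step 1: Ionisation: the C–O σ-bond cleaves heterolytically; both bonding electrons depart with MsO⁻, leaving a secondary carbocation at the α-carbon.
Step 2: A 1,2-hydride shift from the adjacent cyclopentyl carbon moves the positive charge from the secondary centre to an adjacent carbon, generating a more stable tertiary carbocation.
Step 3: CH3OH donates an oxygen lone pair into the empty p orbital of the cation, giving a protonated ether (an oxonium ion).
Step 4: Deprotonation of the oxonium oxygen by solvent methanol yields the neutral ether.
Total: 4 elementary steps.

4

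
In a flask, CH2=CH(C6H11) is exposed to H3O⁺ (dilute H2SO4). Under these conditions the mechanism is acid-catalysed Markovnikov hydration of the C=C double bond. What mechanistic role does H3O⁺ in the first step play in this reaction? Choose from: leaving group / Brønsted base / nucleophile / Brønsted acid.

Step 1: Protonation of the alkene by H3O⁺: the π bond acts as the nucleophile and picks up H⁺, giving the more stable (Markovnikov) secondary carbocation. H2O is released.
H3O⁺ in the first step donates a proton in a proton-transfer step — a Brønsted acid.

Brønsted acid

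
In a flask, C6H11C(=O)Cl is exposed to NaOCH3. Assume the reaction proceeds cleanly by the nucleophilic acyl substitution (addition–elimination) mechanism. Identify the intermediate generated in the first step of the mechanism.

Step 1: CH3O⁻ adds to the carbonyl carbon; the C=O π electrons shift onto oxygen and a tetrahedral alkoxide intermediate forms.
After step 1 the species present is a tetrahedral intermediate.

tetrahedral intermediate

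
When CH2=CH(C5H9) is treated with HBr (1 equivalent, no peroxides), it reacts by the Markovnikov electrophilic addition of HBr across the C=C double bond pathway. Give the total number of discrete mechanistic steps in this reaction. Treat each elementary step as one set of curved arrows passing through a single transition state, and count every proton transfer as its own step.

3

Step 1: The π electrons of the C=C bond attack a proton of HBr; Markovnikov addition places the new C–H on the less-substituted alkene carbon, so the positive charge ends up on the more-substituted carbon — a secondary carbocation. The H–Br bond breaks heterolytically, releasing Br⁻.
Step 2: A 1,2-hydride shift from the adjacent cyclopentyl carbon moves the positive charge from the secondary centre to an adjacent carbon, generating a more stable tertiary carbocation.
Step 3: The Br⁻ anion donates a lone pair to the carbocation, forming the new C–Br σ-bond and giving the neutral alkyl halide.
Total: 3 elementary steps.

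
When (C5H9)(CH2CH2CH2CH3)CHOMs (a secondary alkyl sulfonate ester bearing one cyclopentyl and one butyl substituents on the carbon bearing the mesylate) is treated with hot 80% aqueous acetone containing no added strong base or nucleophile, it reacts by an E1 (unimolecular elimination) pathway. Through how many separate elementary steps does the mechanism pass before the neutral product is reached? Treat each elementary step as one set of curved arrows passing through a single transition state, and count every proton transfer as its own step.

3

Step 1: The C–O bond breaks with both electrons going to the mesylate; MsO⁻ leaves and a secondary carbocation remains.
Step 2: A hydride (H with its bonding pair) migrates from the adjacent cyclopentyl carbon to the cationic centre — a 1,2-hydride shift — upgrading the secondary cation to a tertiary one.
Step 3: A weak base (a water molecule from the solvent) removes a proton from a carbon adjacent to the cationic centre; the electrons of that C–H bond become the new π(C=C) bond, giving the alkene.
Total: 3 elementary steps.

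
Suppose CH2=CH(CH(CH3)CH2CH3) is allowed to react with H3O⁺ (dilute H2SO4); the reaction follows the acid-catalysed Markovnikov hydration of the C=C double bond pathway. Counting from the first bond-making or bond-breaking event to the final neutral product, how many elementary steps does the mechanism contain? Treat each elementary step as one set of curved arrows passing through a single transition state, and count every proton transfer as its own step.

Step 1: Electrophilic addition begins with the π(C=C) electrons forming a bond to the proton of H3O⁺. Following Markovnikov's rule, the resulting cation is secondary. H2O is released.
Step 2: Carbocation rearrangement: a 1,2-hydride shift from the adjacent sec-butyl carbon converts the initially-formed secondary cation into the more stable tertiary cation.
Step 3: Water acts as the nucleophile: an oxygen lone pair bonds to the cationic carbon, giving an oxonium-ion intermediate.
Step 4: H2O removes a proton from the oxonium oxygen, regenerating H3O⁺ and giving the neutral alcohol.
Total: 4 elementary steps.

4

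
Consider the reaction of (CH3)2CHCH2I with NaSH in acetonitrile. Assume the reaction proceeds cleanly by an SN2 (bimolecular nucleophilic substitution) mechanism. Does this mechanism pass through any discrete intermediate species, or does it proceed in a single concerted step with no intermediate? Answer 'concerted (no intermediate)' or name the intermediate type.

concerted (no intermediate)

HS⁻ attacks the back face of the α-carbon while I⁻ departs with the C–I bonding pair — a single concerted displacement through a pentacoordinate transition state.
All bond changes occur in one transition state; no discrete intermediate is formed.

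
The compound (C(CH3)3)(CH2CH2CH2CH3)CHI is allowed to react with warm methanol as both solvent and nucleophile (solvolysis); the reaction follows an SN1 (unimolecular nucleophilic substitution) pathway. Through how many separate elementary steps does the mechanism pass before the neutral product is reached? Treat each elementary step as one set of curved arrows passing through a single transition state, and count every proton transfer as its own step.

Step 1: The C–I bond breaks with both electrons going to the iodide; I⁻ leaves and a secondary carbocation remains.
Step 2: A methyl group with its bonding pair migrates from the adjacent tert-butyl carbon to the cationic centre — a 1,2-methyl shift — upgrading the secondary cation to a tertiary one.
Step 3: A lone pair on the oxygen of CH3OH attacks the carbocation, forming a new C–O σ-bond and an oxonium ion.
Step 4: Deprotonation of the oxonium oxygen by solvent methanol yields the neutral ether.
Total: 4 elementary steps.

4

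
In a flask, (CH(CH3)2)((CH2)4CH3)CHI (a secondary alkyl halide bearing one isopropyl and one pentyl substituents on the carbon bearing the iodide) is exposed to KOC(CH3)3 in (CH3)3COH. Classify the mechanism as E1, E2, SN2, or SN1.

Conditions: a strong/bulky base with a secondary substrate bearing a β-hydrogen.
These conditions are the textbook signature of the E2 pathway.
A strong (often hindered) base removes a β-H in concert with loss of the leaving group — bimolecular elimination.

E2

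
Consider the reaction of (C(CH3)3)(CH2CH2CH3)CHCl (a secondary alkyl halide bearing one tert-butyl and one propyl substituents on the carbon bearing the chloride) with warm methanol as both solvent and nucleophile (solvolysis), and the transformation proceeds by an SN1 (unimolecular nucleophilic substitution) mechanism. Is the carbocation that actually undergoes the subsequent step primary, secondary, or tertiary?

tertiary

Step 1: The C–Cl bond breaks with both electrons going to the chloride; Cl⁻ leaves and a secondary carbocation remains.
Step 2: A methyl group with its bonding pair migrates from the adjacent tert-butyl carbon to the cationic centre — a 1,2-methyl shift — upgrading the secondary cation to a tertiary one.
The cation rearranges from secondary to tertiary via a 1,2-methyl shift from the adjacent tert-butyl carbon; the tertiary cation is what reacts next.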